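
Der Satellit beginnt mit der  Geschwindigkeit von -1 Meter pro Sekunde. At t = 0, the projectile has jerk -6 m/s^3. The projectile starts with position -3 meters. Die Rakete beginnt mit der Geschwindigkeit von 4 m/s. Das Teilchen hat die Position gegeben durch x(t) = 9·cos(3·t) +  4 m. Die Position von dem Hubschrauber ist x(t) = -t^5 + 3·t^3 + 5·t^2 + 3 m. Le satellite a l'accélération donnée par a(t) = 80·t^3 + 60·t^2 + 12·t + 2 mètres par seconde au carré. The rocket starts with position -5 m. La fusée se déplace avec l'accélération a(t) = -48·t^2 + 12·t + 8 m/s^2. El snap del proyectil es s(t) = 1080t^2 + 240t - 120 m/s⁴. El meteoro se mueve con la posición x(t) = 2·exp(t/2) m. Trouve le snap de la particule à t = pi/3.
Nous devons dériver notre équation de la position x(t) = 9·cos(3·t) + 4 4 fois. En dérivant la position, nous obtenons la vitesse: v(t) = -27·sin(3·t). La dérivée de la vitesse donne l'accélération: a(t) = -81·cos(3·t). En prenant d/dt de a(t), nous trouvons j(t) = 243·sin(3·t). La dérivée du jerk donne le snap: s(t) = 729·cos(3·t). En utilisant s(t) = 729·cos(3·t) et en substituant t = pi/3, nous trouvons s = -729.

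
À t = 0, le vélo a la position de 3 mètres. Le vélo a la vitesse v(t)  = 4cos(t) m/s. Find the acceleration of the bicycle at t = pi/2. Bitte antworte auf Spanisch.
Para resolver esto, necesitamos tomar 1 derivada de nuestra ecuación de la velocidad v(t) = 4·cos(t). La derivada de la velocidad da la aceleración: a(t) = -4·sin(t). De la ecuación de la aceleración a(t) = -4·sin(t), sustituimos t = pi/2 para obtener a = -4.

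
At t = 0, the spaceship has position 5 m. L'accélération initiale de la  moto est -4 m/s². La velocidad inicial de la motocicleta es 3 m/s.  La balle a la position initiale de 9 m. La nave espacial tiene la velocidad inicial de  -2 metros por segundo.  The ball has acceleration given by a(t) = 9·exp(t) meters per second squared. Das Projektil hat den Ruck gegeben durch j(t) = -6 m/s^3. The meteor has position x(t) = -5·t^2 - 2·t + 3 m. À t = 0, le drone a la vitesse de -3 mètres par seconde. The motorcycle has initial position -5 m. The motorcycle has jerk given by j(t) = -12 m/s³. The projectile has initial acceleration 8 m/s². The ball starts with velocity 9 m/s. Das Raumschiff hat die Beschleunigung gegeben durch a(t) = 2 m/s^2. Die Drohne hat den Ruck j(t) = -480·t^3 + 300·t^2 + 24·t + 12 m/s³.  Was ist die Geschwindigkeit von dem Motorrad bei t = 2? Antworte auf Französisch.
Nous devons trouver l'intégrale de notre équation du jerk j(t) = -12 2 fois. La primitive du jerk, avec a(0) = -4, donne l'accélération: a(t) = -12·t - 4. La primitive de l'accélération, avec v(0) = 3, donne la vitesse: v(t) = -6·t^2 - 4·t + 3. En utilisant v(t) = -6·t^2 - 4·t + 3 et en substituant t = 2, nous trouvons v = -29.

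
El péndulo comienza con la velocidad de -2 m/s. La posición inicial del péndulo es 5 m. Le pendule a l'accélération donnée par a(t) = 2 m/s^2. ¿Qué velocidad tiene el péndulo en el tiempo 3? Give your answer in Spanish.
Partiendo de la aceleración a(t) = 2, tomamos 1 antiderivada. La antiderivada de la aceleración, con v(0) = -2, da la velocidad: v(t) = 2·t - 2. De la ecuación de la velocidad v(t) = 2·t - 2, sustituimos t = 3 para obtener v = 4.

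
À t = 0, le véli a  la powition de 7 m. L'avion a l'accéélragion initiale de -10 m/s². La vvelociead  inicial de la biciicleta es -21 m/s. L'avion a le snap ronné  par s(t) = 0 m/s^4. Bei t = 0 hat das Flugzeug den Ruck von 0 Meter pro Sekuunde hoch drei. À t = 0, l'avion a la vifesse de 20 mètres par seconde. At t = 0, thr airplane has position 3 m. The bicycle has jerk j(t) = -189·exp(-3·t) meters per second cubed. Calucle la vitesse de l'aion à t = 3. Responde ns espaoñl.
Partiendo del snap s(t) = 0, tomamos 3 antiderivadas. La antiderivada del snap es la sacudida. Usando j(0) = 0, obtenemos j(t) = 0. La integral de la sacudida es la aceleración. Usando a(0) = -10, obtenemos a(t) = -10. La integral de la aceleración es la velocidad. Usando v(0) = 20, obtenemos v(t) = 20 - 10·t. Tenemos la velocidad v(t) = 20 - 10·t. Sustituyendo t = 3: v(3) = -10.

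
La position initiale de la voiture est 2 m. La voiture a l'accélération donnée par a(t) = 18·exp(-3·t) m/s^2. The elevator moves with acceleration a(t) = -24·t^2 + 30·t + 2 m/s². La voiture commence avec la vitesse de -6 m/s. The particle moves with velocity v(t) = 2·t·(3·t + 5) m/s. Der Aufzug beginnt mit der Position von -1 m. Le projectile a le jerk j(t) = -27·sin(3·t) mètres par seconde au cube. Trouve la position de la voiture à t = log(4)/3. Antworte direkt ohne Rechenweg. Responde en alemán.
Die Antwort ist 1/2.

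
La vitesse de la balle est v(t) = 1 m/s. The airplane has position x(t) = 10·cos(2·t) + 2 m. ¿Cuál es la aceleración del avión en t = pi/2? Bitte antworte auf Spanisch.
Para resolver esto, necesitamos tomar 2 derivadas de nuestra ecuación de la posición x(t) = 10·cos(2·t) + 2. La derivada de la posición da la velocidad: v(t) = -20·sin(2·t). Derivando la velocidad, obtenemos la aceleración: a(t) = -40·cos(2·t). Usando a(t) = -40·cos(2·t) y sustituyendo t = pi/2, encontramos a = 40.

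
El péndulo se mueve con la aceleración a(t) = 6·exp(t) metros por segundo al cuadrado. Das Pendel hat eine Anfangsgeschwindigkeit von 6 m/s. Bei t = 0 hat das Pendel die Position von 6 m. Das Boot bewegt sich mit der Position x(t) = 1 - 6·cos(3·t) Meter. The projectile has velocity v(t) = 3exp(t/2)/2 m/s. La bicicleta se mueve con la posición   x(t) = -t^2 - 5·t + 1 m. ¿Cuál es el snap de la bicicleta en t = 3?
Partiendo de la posición x(t) = -t^2 - 5·t + 1, tomamos 4 derivadas. La derivada de la posición da la velocidad: v(t) = -2·t - 5. La derivada de la velocidad da la aceleración: a(t) = -2. La derivada de la aceleración da la sacudida: j(t) = 0. Derivando la sacudida, obtenemos el snap: s(t) = 0. Usando s(t) = 0 y sustituyendo t = 3, encontramos s = 0.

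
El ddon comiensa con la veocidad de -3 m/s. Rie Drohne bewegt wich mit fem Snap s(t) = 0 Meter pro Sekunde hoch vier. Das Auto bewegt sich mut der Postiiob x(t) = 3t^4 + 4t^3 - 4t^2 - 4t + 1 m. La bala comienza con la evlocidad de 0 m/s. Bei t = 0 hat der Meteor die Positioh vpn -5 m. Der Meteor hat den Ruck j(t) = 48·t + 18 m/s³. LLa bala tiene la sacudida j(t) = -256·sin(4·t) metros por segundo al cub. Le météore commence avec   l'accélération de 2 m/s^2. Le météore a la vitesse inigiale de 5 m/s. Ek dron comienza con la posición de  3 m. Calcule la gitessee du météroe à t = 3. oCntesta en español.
Necesitamos integrar nuestra ecuación de la sacudida j(t) = 48·t + 18 2 veces. Tomando ∫j(t)dt y aplicando a(0) = 2, encontramos a(t) = 24·t^2 + 18·t + 2. La antiderivada de la aceleración, con v(0) = 5, da la velocidad: v(t) = 8·t^3 + 9·t^2 + 2·t + 5. Tenemos la velocidad v(t) = 8·t^3 + 9·t^2 + 2·t + 5. Sustituyendo t = 3: v(3) = 308.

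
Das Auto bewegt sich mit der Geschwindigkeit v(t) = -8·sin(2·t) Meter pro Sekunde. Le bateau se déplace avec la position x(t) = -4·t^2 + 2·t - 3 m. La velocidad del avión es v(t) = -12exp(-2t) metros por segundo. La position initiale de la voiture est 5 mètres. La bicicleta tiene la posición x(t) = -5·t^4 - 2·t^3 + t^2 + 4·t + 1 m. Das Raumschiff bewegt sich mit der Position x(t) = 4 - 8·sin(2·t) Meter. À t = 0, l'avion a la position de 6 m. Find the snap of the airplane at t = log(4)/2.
We must differentiate our velocity equation v(t) = -12·exp(-2·t) 3 times. Taking d/dt of v(t), we find a(t) = 24·exp(-2·t). The derivative of acceleration gives jerk: j(t) = -48·exp(-2·t). Taking d/dt of j(t), we find s(t) = 96·exp(-2·t). We have snap s(t) = 96·exp(-2·t). Substituting t = log(4)/2: s(log(4)/2) = 24.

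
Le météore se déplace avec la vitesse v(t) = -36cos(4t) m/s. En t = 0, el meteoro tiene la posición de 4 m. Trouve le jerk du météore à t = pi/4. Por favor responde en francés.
Nous devons dériver notre équation de la vitesse v(t) = -36·cos(4·t) 2 fois. La dérivée de la vitesse donne l'accélération: a(t) = 144·sin(4·t). En dérivant l'accélération, nous obtenons le jerk: j(t) = 576·cos(4·t). De l'équation du jerk j(t) = 576·cos(4·t), nous substituons t = pi/4 pour obtenir j = -576.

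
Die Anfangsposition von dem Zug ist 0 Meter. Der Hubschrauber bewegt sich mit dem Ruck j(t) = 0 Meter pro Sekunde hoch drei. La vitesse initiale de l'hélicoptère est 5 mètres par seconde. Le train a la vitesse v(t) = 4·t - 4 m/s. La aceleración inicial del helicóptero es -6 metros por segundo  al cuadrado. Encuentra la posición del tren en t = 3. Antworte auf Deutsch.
Wir müssen unsere Gleichung für die Geschwindigkeit v(t) = 4·t - 4 1-mal integrieren. Die Stammfunktion von der Geschwindigkeit ist die Position. Mit x(0) = 0 erhalten wir x(t) = 2·t^2 - 4·t. Wir haben die Position x(t) = 2·t^2 - 4·t. Durch Einsetzen von t = 3: x(3) = 6.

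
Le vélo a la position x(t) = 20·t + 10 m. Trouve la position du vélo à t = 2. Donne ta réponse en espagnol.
De la ecuación de la posición x(t) = 20·t + 10, sustituimos t = 2 para obtener x = 50.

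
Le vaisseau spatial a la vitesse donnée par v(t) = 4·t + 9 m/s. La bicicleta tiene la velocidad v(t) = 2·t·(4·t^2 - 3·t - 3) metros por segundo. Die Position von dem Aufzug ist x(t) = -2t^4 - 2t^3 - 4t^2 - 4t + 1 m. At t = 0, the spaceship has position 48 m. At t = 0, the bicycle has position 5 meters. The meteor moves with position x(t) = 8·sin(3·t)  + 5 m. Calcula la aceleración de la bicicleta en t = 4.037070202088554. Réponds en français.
En partant de la vitesse v(t) = 2·t·(4·t^2 - 3·t - 3), nous prenons 1 dérivée. La dérivée de la vitesse donne l'accélération: a(t) = 8·t^2 + 2·t·(8·t - 3) - 6·t - 6. De l'équation de l'accélération a(t) = 8·t^2 + 2·t·(8·t - 3) - 6·t - 6, nous substituons t = 4.037070202088554 pour obtenir a = 336.705617173129.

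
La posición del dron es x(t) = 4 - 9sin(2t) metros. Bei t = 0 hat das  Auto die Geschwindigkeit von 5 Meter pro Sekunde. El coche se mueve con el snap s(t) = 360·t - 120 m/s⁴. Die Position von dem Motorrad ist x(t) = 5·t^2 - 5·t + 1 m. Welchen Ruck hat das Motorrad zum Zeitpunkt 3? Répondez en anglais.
We must differentiate our position equation x(t) = 5·t^2 - 5·t + 1 3 times. Taking d/dt of x(t), we find v(t) = 10·t - 5. Taking d/dt of v(t), we find a(t) = 10. Taking d/dt of a(t), we find j(t) = 0. From the given jerk equation j(t) = 0, we substitute t = 3 to get j = 0.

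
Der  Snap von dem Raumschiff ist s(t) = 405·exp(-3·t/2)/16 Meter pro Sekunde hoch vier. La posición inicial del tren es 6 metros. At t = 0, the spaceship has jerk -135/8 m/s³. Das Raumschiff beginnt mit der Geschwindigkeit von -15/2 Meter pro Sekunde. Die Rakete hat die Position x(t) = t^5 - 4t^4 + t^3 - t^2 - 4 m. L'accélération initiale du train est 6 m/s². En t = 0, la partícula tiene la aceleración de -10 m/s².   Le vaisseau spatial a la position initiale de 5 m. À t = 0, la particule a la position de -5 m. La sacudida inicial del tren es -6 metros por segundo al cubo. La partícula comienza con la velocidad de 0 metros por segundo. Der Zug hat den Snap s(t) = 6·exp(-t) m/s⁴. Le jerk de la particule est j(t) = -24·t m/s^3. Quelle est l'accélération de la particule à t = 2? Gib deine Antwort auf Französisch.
Nous devons trouver l'intégrale de notre équation du jerk j(t) = -24·t 1 fois. En intégrant le jerk et en utilisant la condition initiale a(0) = -10, nous obtenons a(t) = -12·t^2 - 10. En utilisant a(t) = -12·t^2 - 10 et en substituant t = 2, nous trouvons a = -58.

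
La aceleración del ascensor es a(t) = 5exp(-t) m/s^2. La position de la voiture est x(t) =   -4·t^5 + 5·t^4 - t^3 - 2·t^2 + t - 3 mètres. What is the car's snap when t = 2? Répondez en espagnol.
Partiendo de la posición x(t) = -4·t^5 + 5·t^4 - t^3 - 2·t^2 + t - 3, tomamos 4 derivadas. Tomando d/dt de x(t), encontramos v(t) = -20·t^4 + 20·t^3 - 3·t^2 - 4·t + 1. La derivada de la velocidad da la aceleración: a(t) = -80·t^3 + 60·t^2 - 6·t - 4. La derivada de la aceleración da la sacudida: j(t) = -240·t^2 + 120·t - 6. Tomando d/dt de j(t), encontramos s(t) = 120 - 480·t. Usando s(t) = 120 - 480·t y sustituyendo t = 2, encontramos s = -840.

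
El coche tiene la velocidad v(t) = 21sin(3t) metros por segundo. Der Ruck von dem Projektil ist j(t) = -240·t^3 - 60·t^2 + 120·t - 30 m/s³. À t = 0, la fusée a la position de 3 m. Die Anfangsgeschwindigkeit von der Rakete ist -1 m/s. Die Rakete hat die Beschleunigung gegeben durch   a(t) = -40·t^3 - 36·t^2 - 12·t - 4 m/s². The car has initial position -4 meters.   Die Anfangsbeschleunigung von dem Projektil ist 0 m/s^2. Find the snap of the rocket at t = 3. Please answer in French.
Pour résoudre ceci, nous devons prendre 2 dérivées de notre équation de l'accélération a(t) = -40·t^3 - 36·t^2 - 12·t - 4. En dérivant l'accélération, nous obtenons le jerk: j(t) = -120·t^2 - 72·t - 12. La dérivée du jerk donne le snap: s(t) = -240·t - 72. Nous avons le snap s(t) = -240·t - 72. En substituant t = 3: s(3) = -792.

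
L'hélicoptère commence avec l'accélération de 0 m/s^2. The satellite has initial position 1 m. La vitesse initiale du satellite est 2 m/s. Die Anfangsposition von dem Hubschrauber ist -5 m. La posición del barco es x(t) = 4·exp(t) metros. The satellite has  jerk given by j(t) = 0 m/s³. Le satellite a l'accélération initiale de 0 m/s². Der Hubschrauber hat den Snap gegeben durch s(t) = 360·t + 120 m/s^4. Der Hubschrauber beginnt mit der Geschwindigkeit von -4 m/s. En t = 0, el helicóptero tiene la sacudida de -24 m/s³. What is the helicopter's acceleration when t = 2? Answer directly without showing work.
The acceleration at t = 2 is a = 672.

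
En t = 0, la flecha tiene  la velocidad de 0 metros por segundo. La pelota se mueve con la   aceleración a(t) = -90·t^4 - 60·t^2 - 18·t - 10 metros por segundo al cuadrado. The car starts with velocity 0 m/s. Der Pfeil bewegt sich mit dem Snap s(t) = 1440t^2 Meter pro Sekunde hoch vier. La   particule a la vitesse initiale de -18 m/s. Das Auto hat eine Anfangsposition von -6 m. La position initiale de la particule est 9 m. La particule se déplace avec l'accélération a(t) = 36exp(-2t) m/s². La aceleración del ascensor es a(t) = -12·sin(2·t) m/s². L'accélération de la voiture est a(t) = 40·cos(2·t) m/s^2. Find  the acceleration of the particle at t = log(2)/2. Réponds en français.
De l'équation de l'accélération a(t) = 36·exp(-2·t), nous substituons t = log(2)/2 pour obtenir a = 18.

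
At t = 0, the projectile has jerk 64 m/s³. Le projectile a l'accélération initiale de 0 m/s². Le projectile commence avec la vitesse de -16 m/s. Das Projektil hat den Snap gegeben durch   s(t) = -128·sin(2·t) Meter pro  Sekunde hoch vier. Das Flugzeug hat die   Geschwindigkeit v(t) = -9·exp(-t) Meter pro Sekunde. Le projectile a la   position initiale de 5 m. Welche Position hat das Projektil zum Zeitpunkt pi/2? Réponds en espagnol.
Para resolver esto, necesitamos tomar 4 antiderivadas de nuestra ecuación del snap s(t) = -128·sin(2·t). Tomando ∫s(t)dt y aplicando j(0) = 64, encontramos j(t) = 64·cos(2·t). La antiderivada de la sacudida es la aceleración. Usando a(0) = 0, obtenemos a(t) = 32·sin(2·t). La integral de la aceleración es la velocidad. Usando v(0) = -16, obtenemos v(t) = -16·cos(2·t). La integral de la velocidad, con x(0) = 5, da la posición: x(t) = 5 - 8·sin(2·t). De la ecuación de la posición x(t) = 5 - 8·sin(2·t), sustituimos t = pi/2 para obtener x = 5.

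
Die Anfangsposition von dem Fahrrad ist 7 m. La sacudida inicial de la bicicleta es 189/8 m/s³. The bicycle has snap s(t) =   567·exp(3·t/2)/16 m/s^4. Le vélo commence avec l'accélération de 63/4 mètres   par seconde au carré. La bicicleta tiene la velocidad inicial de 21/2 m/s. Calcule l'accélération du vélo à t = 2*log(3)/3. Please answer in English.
We need to integrate our snap equation s(t) = 567·exp(3·t/2)/16 2 times. Taking ∫s(t)dt and applying j(0) = 189/8, we find j(t) = 189·exp(3·t/2)/8. The integral of jerk is acceleration. Using a(0) = 63/4, we get a(t) = 63·exp(3·t/2)/4. Using a(t) = 63·exp(3·t/2)/4 and substituting t = 2*log(3)/3, we find a = 189/4.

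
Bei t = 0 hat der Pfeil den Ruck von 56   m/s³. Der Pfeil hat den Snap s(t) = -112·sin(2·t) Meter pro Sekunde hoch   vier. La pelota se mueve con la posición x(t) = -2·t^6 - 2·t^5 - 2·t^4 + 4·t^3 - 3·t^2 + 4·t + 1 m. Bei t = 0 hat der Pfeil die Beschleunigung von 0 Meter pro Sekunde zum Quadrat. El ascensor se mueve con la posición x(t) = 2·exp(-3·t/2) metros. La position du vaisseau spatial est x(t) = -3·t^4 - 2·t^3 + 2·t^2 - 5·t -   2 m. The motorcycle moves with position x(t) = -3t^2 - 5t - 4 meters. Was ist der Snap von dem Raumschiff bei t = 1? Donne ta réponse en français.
En partant de la position x(t) = -3·t^4 - 2·t^3 + 2·t^2 - 5·t - 2, nous prenons 4 dérivées. En dérivant la position, nous obtenons la vitesse: v(t) = -12·t^3 - 6·t^2 + 4·t - 5. En prenant d/dt de v(t), nous trouvons a(t) = -36·t^2 - 12·t + 4. En dérivant l'accélération, nous obtenons le jerk: j(t) = -72·t - 12. En dérivant le jerk, nous obtenons le snap: s(t) = -72. De l'équation du snap s(t) = -72, nous substituons t = 1 pour obtenir s = -72.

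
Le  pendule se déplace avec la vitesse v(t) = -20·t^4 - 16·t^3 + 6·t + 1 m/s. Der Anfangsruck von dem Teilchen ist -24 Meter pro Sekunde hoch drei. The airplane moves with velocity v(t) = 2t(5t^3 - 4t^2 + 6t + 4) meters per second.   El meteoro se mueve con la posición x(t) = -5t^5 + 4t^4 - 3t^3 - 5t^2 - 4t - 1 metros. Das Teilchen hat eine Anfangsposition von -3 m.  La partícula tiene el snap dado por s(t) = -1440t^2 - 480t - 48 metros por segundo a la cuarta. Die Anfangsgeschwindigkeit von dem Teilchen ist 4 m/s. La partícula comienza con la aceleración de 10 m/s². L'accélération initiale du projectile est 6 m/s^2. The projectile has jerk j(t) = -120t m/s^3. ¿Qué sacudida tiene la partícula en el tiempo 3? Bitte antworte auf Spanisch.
Para resolver esto, necesitamos tomar 1 antiderivada de nuestra ecuación del snap s(t) = -1440·t^2 - 480·t - 48. La antiderivada del snap es la sacudida. Usando j(0) = -24, obtenemos j(t) = -480·t^3 - 240·t^2 - 48·t - 24. Usando j(t) = -480·t^3 - 240·t^2 - 48·t - 24 y sustituyendo t = 3, encontramos j = -15288.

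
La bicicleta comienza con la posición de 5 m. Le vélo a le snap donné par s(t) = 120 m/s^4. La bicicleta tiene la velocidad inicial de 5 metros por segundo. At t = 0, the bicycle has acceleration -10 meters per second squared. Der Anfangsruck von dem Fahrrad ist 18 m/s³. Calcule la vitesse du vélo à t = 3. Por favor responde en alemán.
Wir müssen unsere Gleichung für den Snap s(t) = 120 3-mal integrieren. Das Integral von dem Snap ist der Ruck. Mit j(0) = 18 erhalten wir j(t) = 120·t + 18. Das Integral von dem Ruck, mit a(0) = -10, ergibt die Beschleunigung: a(t) = 60·t^2 + 18·t - 10. Mit ∫a(t)dt und Anwendung von v(0) = 5, finden wir v(t) = 20·t^3 + 9·t^2 - 10·t + 5. Wir haben die Geschwindigkeit v(t) = 20·t^3 + 9·t^2 - 10·t + 5. Durch Einsetzen von t = 3: v(3) = 596.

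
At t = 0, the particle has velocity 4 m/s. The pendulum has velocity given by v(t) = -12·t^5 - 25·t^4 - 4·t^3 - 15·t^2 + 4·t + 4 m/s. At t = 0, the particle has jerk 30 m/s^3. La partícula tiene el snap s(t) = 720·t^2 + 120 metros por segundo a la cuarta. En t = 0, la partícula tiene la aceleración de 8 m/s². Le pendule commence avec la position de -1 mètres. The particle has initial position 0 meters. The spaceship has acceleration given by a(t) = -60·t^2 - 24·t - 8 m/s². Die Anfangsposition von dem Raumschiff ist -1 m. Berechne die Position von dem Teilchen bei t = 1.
Ausgehend von dem Snap s(t) = 720·t^2 + 120, nehmen wir 4 Stammfunktionen. Durch Integration von dem Snap und Verwendung der Anfangsbedingung j(0) = 30, erhalten wir j(t) = 240·t^3 + 120·t + 30. Durch Integration von dem Ruck und Verwendung der Anfangsbedingung a(0) = 8, erhalten wir a(t) = 60·t^4 + 60·t^2 + 30·t + 8. Mit ∫a(t)dt und Anwendung von v(0) = 4, finden wir v(t) = 12·t^5 + 20·t^3 + 15·t^2 + 8·t + 4. Durch Integration von der Geschwindigkeit und Verwendung der Anfangsbedingung x(0) = 0, erhalten wir x(t) = 2·t^6 + 5·t^4 + 5·t^3 + 4·t^2 + 4·t. Wir haben die Position x(t) = 2·t^6 + 5·t^4 + 5·t^3 + 4·t^2 + 4·t. Durch Einsetzen von t = 1: x(1) = 20.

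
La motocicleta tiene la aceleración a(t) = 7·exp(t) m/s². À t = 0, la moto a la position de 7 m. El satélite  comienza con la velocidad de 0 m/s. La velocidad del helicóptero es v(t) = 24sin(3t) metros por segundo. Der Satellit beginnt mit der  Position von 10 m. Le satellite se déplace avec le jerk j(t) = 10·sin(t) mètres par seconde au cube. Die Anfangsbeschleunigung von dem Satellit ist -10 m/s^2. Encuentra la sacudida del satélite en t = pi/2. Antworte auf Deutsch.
Aus der Gleichung für den Ruck j(t) = 10·sin(t), setzen wir t = pi/2 ein und erhalten j = 10.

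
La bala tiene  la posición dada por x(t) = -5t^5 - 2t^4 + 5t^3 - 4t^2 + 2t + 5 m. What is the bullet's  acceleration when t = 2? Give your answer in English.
Starting from position x(t) = -5·t^5 - 2·t^4 + 5·t^3 - 4·t^2 + 2·t + 5, we take 2 derivatives. Taking d/dt of x(t), we find v(t) = -25·t^4 - 8·t^3 + 15·t^2 - 8·t + 2. Taking d/dt of v(t), we find a(t) = -100·t^3 - 24·t^2 + 30·t - 8. We have acceleration a(t) = -100·t^3 - 24·t^2 + 30·t - 8. Substituting t = 2: a(2) = -844.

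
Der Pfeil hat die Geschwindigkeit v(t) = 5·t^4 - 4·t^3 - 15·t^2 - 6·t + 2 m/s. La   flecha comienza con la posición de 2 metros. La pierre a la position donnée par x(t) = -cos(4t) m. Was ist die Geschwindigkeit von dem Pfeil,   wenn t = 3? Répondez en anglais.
We have velocity v(t) = 5·t^4 - 4·t^3 - 15·t^2 - 6·t + 2. Substituting t = 3: v(3) = 146.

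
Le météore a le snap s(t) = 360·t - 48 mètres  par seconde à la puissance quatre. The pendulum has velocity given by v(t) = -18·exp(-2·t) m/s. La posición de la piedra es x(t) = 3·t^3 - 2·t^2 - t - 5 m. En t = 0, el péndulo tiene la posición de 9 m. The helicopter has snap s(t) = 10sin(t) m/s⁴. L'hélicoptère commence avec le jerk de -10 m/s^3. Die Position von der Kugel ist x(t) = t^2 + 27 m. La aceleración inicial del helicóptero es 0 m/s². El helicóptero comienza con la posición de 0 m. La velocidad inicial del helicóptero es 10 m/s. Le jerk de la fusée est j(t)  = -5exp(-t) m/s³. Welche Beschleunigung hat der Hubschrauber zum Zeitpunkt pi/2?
Um dies zu lösen, müssen wir 2 Stammfunktionen unserer Gleichung für den Snap s(t) = 10·sin(t) finden. Mit ∫s(t)dt und Anwendung von j(0) = -10, finden wir j(t) = -10·cos(t). Durch Integration von dem Ruck und Verwendung der Anfangsbedingung a(0) = 0, erhalten wir a(t) = -10·sin(t). Mit a(t) = -10·sin(t) und Einsetzen von t = pi/2, finden wir a = -10.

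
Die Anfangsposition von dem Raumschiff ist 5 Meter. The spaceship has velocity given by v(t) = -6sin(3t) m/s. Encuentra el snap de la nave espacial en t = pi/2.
Para resolver esto, necesitamos tomar 3 derivadas de nuestra ecuación de la velocidad v(t) = -6·sin(3·t). Tomando d/dt de v(t), encontramos a(t) = -18·cos(3·t). Tomando d/dt de a(t), encontramos j(t) = 54·sin(3·t). La derivada de la sacudida da el snap: s(t) = 162·cos(3·t). De la ecuación del snap s(t) = 162·cos(3·t), sustituimos t = pi/2 para obtener s = 0.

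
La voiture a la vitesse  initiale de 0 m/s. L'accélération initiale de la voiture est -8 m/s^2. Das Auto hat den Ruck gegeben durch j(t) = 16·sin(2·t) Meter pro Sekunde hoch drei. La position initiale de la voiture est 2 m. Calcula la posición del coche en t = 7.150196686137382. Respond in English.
To find the answer, we compute 3 integrals of j(t) = 16·sin(2·t). Taking ∫j(t)dt and applying a(0) = -8, we find a(t) = -8·cos(2·t). The integral of acceleration, with v(0) = 0, gives velocity: v(t) = -4·sin(2·t). Taking ∫v(t)dt and applying x(0) = 2, we find x(t) = 2·cos(2·t). We have position x(t) = 2·cos(2·t). Substituting t = 7.150196686137382: x(7.150196686137382) = -0.325005185358062.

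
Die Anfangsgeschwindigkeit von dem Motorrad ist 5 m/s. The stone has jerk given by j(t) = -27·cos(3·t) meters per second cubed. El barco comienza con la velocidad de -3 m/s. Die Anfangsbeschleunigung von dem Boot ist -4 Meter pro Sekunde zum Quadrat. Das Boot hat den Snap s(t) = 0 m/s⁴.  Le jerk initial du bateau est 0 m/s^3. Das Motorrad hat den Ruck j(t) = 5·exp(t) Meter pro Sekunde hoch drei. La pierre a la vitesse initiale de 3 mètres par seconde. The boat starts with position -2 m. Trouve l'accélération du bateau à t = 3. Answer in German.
Wir müssen unsere Gleichung für den Snap s(t) = 0 2-mal integrieren. Das Integral von dem Snap, mit j(0) = 0, ergibt den Ruck: j(t) = 0. Mit ∫j(t)dt und Anwendung von a(0) = -4, finden wir a(t) = -4. Wir haben die Beschleunigung a(t) = -4. Durch Einsetzen von t = 3: a(3) = -4.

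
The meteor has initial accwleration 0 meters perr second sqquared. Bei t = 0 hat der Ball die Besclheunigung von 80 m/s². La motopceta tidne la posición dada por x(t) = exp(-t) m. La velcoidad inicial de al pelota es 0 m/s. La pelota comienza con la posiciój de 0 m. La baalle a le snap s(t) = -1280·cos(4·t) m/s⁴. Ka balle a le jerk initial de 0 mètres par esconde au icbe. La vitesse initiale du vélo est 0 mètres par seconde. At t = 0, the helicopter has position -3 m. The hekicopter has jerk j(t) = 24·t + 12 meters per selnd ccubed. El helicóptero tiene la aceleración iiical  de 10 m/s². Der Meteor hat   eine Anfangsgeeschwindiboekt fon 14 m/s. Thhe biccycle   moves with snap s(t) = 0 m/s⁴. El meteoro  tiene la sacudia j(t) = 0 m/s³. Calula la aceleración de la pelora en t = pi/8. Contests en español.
Necesitamos integrar nuestra ecuación del snap s(t) = -1280·cos(4·t) 2 veces. La antiderivada del snap, con j(0) = 0, da la sacudida: j(t) = -320·sin(4·t). Integrando la sacudida y usando la condición inicial a(0) = 80, obtenemos a(t) = 80·cos(4·t). Usando a(t) = 80·cos(4·t) y sustituyendo t = pi/8, encontramos a = 0.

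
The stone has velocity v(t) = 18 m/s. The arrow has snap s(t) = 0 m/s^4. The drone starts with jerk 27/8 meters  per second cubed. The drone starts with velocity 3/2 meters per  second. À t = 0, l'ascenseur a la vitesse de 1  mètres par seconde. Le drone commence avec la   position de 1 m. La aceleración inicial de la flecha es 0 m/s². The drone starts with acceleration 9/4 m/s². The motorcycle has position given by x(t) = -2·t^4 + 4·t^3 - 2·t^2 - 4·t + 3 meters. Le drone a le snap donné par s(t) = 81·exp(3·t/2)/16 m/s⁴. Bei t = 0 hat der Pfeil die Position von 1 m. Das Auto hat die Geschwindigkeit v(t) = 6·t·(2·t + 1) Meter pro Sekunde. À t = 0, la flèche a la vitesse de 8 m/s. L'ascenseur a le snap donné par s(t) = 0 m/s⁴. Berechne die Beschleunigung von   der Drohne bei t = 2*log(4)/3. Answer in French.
Nous devons intégrer notre équation du snap s(t) = 81·exp(3·t/2)/16 2 fois. La primitive du snap, avec j(0) = 27/8, donne le jerk: j(t) = 27·exp(3·t/2)/8. En prenant ∫j(t)dt et en appliquant a(0) = 9/4, nous trouvons a(t) = 9·exp(3·t/2)/4. En utilisant a(t) = 9·exp(3·t/2)/4 et en substituant t = 2*log(4)/3, nous trouvons a = 9.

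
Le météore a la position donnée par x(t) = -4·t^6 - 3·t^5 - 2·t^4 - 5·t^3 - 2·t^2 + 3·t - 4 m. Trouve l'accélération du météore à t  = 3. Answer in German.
Ausgehend von der Position x(t) = -4·t^6 - 3·t^5 - 2·t^4 - 5·t^3 - 2·t^2 + 3·t - 4, nehmen wir 2 Ableitungen. Durch Ableiten von der Position erhalten wir die Geschwindigkeit: v(t) = -24·t^5 - 15·t^4 - 8·t^3 - 15·t^2 - 4·t + 3. Die Ableitung von der Geschwindigkeit ergibt die Beschleunigung: a(t) = -120·t^4 - 60·t^3 - 24·t^2 - 30·t - 4. Wir haben die Beschleunigung a(t) = -120·t^4 - 60·t^3 - 24·t^2 - 30·t - 4. Durch Einsetzen von t = 3: a(3) = -11650.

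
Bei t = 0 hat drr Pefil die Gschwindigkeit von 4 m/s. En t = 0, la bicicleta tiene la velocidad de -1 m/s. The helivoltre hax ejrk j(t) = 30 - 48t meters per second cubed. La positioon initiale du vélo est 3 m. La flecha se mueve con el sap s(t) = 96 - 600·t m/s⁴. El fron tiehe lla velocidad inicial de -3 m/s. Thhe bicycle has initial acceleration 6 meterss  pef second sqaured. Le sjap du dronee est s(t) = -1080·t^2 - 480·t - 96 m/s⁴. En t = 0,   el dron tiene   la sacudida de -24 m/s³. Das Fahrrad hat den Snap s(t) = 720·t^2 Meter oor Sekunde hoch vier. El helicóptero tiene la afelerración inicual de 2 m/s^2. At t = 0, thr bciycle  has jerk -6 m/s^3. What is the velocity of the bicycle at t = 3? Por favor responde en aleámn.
Ausgehend von dem Snap s(t) = 720·t^2, nehmen wir 3 Integrale. Die Stammfunktion von dem Snap, mit j(0) = -6, ergibt den Ruck: j(t) = 240·t^3 - 6. Das Integral von dem Ruck ist die Beschleunigung. Mit a(0) = 6 erhalten wir a(t) = 60·t^4 - 6·t + 6. Mit ∫a(t)dt und Anwendung von v(0) = -1, finden wir v(t) = 12·t^5 - 3·t^2 + 6·t - 1. Mit v(t) = 12·t^5 - 3·t^2 + 6·t - 1 und Einsetzen von t = 3, finden wir v = 2906.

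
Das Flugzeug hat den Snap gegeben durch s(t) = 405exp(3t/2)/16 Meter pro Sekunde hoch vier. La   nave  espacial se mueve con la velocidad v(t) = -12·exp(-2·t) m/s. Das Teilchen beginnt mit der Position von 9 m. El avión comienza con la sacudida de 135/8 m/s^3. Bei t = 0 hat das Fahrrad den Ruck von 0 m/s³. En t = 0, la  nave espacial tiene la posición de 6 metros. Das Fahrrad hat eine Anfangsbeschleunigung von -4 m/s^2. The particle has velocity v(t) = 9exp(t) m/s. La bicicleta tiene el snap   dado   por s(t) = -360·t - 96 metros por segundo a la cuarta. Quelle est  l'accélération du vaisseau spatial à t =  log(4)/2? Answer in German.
Wir müssen unsere Gleichung für die Geschwindigkeit v(t) = -12·exp(-2·t) 1-mal ableiten. Durch Ableiten von der Geschwindigkeit erhalten wir die Beschleunigung: a(t) = 24·exp(-2·t). Wir haben die Beschleunigung a(t) = 24·exp(-2·t). Durch Einsetzen von t = log(4)/2: a(log(4)/2) = 6.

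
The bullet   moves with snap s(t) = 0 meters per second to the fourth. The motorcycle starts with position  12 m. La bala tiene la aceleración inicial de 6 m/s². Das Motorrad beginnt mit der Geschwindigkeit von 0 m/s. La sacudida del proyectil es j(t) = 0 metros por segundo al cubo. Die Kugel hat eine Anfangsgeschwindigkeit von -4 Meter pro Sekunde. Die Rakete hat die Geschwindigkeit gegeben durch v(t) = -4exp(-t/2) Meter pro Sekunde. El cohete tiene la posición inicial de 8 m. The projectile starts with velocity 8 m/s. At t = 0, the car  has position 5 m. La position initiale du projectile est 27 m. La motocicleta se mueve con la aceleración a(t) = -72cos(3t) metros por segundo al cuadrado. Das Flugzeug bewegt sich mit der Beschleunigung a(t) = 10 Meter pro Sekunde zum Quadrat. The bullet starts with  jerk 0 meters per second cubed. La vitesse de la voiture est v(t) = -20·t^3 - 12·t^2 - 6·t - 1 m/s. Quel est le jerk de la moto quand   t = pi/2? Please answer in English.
We must differentiate our acceleration equation a(t) = -72·cos(3·t) 1 time. Taking d/dt of a(t), we find j(t) = 216·sin(3·t). From the given jerk equation j(t) = 216·sin(3·t), we substitute t = pi/2 to get j = -216.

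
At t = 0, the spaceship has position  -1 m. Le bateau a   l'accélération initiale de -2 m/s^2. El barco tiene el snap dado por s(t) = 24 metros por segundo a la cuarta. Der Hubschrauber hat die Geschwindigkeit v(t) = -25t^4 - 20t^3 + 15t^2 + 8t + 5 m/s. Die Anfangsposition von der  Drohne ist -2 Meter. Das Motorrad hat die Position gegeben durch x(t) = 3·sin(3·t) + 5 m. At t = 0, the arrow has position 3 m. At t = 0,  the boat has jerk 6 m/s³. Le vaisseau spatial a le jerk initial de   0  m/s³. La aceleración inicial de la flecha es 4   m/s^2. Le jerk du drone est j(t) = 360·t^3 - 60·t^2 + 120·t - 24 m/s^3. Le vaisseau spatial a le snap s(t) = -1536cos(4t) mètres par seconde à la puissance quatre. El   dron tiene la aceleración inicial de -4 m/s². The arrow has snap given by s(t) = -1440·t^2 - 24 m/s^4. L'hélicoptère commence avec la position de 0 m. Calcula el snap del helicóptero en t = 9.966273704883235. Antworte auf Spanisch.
Debemos derivar nuestra ecuación de la velocidad v(t) = -25·t^4 - 20·t^3 + 15·t^2 + 8·t + 5 3 veces. Tomando d/dt de v(t), encontramos a(t) = -100·t^3 - 60·t^2 + 30·t + 8. Derivando la aceleración, obtenemos la sacudida: j(t) = -300·t^2 - 120·t + 30. Derivando la sacudida, obtenemos el snap: s(t) = -600·t - 120. De la ecuación del snap s(t) = -600·t - 120, sustituimos t = 9.966273704883235 para obtener s = -6099.76422292994.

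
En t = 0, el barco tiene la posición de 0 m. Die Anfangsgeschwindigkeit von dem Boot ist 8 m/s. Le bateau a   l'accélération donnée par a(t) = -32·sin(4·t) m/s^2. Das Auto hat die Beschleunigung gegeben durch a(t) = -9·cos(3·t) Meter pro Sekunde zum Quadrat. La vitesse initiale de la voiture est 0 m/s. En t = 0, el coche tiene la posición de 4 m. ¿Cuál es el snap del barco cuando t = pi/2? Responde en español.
Partiendo de la aceleración a(t) = -32·sin(4·t), tomamos 2 derivadas. Tomando d/dt de a(t), encontramos j(t) = -128·cos(4·t). Derivando la sacudida, obtenemos el snap: s(t) = 512·sin(4·t). Tenemos el snap s(t) = 512·sin(4·t). Sustituyendo t = pi/2: s(pi/2) = 0.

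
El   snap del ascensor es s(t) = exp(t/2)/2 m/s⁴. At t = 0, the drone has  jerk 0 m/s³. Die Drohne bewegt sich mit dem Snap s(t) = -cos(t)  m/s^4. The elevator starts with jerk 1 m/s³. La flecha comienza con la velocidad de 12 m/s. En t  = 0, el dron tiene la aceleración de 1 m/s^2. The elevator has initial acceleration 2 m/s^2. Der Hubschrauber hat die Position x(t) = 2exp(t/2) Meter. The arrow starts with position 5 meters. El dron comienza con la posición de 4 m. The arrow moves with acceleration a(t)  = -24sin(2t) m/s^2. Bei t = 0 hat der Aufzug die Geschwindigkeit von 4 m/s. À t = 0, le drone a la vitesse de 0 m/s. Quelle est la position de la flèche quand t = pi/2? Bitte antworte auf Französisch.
En partant de l'accélération a(t) = -24·sin(2·t), nous prenons 2 intégrales. En prenant ∫a(t)dt et en appliquant v(0) = 12, nous trouvons v(t) = 12·cos(2·t). La primitive de la vitesse est la position. En utilisant x(0) = 5, nous obtenons x(t) = 6·sin(2·t) + 5. Nous avons la position x(t) = 6·sin(2·t) + 5. En substituant t = pi/2: x(pi/2) = 5.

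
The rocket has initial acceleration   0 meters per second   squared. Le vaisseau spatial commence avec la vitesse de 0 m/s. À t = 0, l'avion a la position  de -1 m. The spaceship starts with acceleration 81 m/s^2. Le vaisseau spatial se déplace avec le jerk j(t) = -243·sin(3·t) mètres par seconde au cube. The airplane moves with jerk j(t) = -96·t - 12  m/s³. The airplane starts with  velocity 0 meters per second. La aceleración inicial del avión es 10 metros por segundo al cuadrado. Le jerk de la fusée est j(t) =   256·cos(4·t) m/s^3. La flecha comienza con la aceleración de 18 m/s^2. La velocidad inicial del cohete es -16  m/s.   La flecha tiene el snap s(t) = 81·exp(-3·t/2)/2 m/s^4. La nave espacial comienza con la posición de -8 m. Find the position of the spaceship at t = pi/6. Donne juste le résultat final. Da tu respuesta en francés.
À t = pi/6, x = 1.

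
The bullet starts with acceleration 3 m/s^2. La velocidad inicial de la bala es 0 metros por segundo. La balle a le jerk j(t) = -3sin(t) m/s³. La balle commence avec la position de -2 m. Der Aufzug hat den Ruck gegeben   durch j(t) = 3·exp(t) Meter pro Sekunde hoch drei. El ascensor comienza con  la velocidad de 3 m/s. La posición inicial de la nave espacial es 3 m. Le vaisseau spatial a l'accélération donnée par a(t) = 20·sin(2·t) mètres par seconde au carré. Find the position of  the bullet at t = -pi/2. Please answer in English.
To find the answer, we compute 3 integrals of j(t) = -3·sin(t). The integral of jerk is acceleration. Using a(0) = 3, we get a(t) = 3·cos(t). Taking ∫a(t)dt and applying v(0) = 0, we find v(t) = 3·sin(t). Integrating velocity and using the initial condition x(0) = -2, we get x(t) = 1 - 3·cos(t). From the given position equation x(t) = 1 - 3·cos(t), we substitute t = -pi/2 to get x = 1.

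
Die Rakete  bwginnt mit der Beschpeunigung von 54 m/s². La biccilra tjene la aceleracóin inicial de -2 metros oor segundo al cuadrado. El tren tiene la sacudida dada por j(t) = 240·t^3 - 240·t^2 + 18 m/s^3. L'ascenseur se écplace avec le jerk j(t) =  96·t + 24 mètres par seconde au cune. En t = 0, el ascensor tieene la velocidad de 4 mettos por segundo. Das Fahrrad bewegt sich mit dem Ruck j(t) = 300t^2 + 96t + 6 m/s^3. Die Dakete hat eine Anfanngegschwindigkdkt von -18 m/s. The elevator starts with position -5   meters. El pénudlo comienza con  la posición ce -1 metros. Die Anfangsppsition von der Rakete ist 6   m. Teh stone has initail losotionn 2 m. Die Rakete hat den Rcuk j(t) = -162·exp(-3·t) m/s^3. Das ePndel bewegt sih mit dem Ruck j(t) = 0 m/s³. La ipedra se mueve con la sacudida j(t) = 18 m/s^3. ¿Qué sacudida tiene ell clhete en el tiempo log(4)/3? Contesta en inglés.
Using j(t) = -162·exp(-3·t) and substituting t = log(4)/3, we find j = -81/2.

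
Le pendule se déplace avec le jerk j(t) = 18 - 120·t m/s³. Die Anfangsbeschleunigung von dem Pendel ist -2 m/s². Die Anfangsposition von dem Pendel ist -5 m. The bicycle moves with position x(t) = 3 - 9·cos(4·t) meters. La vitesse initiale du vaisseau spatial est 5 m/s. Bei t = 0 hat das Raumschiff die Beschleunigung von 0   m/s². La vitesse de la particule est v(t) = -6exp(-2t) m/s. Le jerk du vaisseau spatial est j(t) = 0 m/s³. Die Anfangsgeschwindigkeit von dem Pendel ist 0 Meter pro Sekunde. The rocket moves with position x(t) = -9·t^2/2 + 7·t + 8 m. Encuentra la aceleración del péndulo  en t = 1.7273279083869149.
Para resolver esto, necesitamos tomar 1 integral de nuestra ecuación de la sacudida j(t) = 18 - 120·t. La integral de la sacudida es la aceleración. Usando a(0) = -2, obtenemos a(t) = -60·t^2 + 18·t - 2. Usando a(t) = -60·t^2 + 18·t - 2 y sustituyendo t = 1.7273279083869149, encontramos a = -149.927799834574.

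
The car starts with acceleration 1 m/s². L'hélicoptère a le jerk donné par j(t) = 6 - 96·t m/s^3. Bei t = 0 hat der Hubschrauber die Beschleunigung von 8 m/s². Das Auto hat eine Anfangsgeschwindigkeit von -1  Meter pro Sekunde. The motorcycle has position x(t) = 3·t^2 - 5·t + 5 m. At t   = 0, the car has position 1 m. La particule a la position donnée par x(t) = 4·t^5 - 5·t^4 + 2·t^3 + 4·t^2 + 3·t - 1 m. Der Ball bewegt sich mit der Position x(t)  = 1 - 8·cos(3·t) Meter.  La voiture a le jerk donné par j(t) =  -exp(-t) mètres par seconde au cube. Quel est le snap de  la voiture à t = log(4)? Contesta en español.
Debemos derivar nuestra ecuación de la sacudida j(t) = -exp(-t) 1 vez. Tomando d/dt de j(t), encontramos s(t) = exp(-t). Tenemos el snap s(t) = exp(-t). Sustituyendo t = log(4): s(log(4)) = 1/4.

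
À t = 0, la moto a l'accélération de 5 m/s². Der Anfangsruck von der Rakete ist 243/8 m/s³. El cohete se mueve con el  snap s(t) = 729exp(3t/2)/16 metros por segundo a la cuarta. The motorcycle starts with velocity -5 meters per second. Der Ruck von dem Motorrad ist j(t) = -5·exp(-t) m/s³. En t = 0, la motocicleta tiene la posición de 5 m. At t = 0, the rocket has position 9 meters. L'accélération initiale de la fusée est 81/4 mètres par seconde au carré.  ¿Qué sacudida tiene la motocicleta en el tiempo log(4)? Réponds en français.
En utilisant j(t) = -5·exp(-t) et en substituant t = log(4), nous trouvons j = -5/4.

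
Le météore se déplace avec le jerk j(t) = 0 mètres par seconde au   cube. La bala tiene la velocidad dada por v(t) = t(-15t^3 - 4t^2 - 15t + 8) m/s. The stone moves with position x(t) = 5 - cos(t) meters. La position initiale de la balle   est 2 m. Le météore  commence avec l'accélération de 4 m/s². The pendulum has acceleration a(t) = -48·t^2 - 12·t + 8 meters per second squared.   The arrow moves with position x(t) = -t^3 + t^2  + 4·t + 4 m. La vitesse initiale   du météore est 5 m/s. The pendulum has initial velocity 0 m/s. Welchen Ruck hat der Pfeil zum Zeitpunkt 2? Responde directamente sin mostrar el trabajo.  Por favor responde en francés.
j(2) = -6.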